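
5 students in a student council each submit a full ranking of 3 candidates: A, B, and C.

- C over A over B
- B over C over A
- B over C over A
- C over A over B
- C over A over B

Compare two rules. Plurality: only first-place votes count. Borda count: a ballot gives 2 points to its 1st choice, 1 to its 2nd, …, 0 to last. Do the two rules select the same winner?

Plurality first-place counts: A 0, B 2, C 3 → C.
Borda totals: A 3, B 4, C 8 → C.
The two rules agree on C.

Yes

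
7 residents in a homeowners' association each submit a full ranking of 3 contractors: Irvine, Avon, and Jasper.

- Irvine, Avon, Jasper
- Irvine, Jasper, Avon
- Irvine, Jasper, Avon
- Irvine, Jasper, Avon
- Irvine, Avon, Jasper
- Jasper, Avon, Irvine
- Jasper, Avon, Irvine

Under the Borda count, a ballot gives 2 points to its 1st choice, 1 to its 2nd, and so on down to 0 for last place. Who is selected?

Irvine

Borda scores:
  Irvine: 2 + 2 + 2 + 2 + 2 + 0 + 0 = 10
  Avon: 1 + 0 + 0 + 0 + 1 + 1 + 1 = 4
  Jasper: 0 + 1 + 1 + 1 + 0 + 2 + 2 = 7
Irvine has the highest total.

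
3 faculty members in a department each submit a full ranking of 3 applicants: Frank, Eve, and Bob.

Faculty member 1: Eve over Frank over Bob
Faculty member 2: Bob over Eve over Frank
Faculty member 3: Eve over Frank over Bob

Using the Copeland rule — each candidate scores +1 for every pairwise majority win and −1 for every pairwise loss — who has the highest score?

Pairwise results:
  Frank vs Eve: Eve wins 3–0.
  Frank vs Bob: Frank wins 2–1.
  Eve vs Bob: Eve wins 2–1.
Copeland scores (wins − losses):
  Frank: 1 − 1 = 0
  Eve: 2 − 0 = 2
  Bob: 0 − 2 = -2
Eve has the best Copeland score.

Eve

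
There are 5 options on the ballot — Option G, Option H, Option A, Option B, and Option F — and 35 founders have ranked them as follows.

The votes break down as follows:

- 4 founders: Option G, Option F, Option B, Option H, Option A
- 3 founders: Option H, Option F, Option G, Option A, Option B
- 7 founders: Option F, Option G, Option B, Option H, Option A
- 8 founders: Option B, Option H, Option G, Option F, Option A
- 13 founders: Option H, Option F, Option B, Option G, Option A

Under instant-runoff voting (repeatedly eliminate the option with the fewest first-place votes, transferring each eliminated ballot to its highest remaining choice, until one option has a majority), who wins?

Round 1: Option H 16, Option B 8, Option F 7, Option G 4, Option A 0. Option A has the fewest and is eliminated.
Round 2: Option H 16, Option B 8, Option F 7, Option G 4. Option G has the fewest and is eliminated.
Round 3: Option H 16, Option F 11, Option B 8. Option B has the fewest and is eliminated.
Round 4: Option H 24, Option F 11. Option H has a majority.

Option H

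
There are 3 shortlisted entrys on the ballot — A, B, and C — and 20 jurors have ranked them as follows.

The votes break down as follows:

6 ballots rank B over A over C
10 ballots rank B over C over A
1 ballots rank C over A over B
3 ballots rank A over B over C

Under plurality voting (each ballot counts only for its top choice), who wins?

First-place vote totals:
  A: 3
  B: 16
  C: 1
B has the most first-place votes.

B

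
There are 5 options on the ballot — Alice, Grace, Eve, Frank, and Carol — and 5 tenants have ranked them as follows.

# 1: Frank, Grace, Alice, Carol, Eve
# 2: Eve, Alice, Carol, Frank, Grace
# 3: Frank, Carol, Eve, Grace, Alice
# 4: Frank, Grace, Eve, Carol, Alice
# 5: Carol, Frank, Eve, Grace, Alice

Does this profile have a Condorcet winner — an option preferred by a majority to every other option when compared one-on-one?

Yes

Head-to-head results (5 voters total):
Alice vs Grace: Grace wins 4–1.
Alice vs Eve: Eve wins 4–1.
Alice vs Frank: Frank wins 4–1.
Alice vs Carol: Carol wins 3–2.
Grace vs Eve: Eve wins 3–2.
Grace vs Frank: Frank wins 5–0.
Grace vs Carol: Carol wins 3–2.
Eve vs Frank: Frank wins 4–1.
Eve vs Carol: Carol wins 3–2.
Frank vs Carol: Frank wins 3–2.
Frank beats each rival — Alice (4–1), Grace (5–0), Eve (4–1), Carol (3–2) — so Frank is the Condorcet winner.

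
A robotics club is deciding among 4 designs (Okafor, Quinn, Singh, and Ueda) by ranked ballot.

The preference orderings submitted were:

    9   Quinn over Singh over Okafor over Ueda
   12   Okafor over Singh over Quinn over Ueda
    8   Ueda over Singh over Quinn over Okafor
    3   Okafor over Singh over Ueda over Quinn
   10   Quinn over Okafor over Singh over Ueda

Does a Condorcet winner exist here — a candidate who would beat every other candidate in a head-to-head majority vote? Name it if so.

There is no Condorcet winner

Head-to-head results (42 voters total):
Okafor vs Quinn: Quinn wins 27–15.
Okafor vs Singh: Okafor wins 25–17.
Okafor vs Ueda: Okafor wins 34–8.
Quinn vs Singh: Singh wins 23–19.
Quinn vs Ueda: Quinn wins 31–11.
Singh vs Ueda: Singh wins 34–8.
No candidate beats all others: Okafor beats Singh beats Quinn beats Okafor, a majority cycle.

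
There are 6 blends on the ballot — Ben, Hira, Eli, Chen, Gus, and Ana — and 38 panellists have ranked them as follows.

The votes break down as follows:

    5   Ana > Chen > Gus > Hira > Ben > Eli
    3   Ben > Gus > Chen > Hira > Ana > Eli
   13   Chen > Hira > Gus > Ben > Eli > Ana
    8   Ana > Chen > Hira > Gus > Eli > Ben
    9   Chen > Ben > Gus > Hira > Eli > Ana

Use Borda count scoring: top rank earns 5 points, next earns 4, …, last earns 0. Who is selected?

Chen

Borda scores:
  Ben: 5·1 + 3·5 + 13·2 + 8·0 + 9·4 = 82
  Hira: 5·2 + 3·2 + 13·4 + 8·3 + 9·2 = 110
  Eli: 5·0 + 3·0 + 13·1 + 8·1 + 9·1 = 30
  Chen: 5·4 + 3·3 + 13·5 + 8·4 + 9·5 = 171
  Gus: 5·3 + 3·4 + 13·3 + 8·2 + 9·3 = 109
  Ana: 5·5 + 3·1 + 13·0 + 8·5 + 9·0 = 68
Chen has the highest total.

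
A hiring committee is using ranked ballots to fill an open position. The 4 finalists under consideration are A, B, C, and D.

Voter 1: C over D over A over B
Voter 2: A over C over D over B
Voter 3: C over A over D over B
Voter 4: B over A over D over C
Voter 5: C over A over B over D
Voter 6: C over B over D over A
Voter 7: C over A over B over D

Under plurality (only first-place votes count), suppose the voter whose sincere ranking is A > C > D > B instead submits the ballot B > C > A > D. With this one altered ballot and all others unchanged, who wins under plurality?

C

First-place totals with the altered ballot: A 0, B 2, C 5, D 0.
The winner is unchanged: still C.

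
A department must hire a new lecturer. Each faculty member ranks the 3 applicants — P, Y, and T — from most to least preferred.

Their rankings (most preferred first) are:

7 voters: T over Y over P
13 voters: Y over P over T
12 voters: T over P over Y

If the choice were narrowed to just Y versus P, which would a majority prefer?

Ballots ranking Y above P: 7+13 = 20.
Ballots ranking P above Y: 12.
Y wins the head-to-head, 20–12.

Y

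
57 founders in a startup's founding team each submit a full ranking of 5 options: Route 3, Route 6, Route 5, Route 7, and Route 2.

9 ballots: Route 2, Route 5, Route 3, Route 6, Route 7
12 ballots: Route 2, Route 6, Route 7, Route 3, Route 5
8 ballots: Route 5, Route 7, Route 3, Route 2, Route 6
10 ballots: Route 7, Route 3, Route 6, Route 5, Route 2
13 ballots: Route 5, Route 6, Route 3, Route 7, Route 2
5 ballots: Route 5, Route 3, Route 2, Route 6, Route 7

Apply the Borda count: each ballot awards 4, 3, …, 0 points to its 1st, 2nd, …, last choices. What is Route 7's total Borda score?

101

Borda scores:
  Route 3: 9·2 + 12·1 + 8·2 + 10·3 + 13·2 + 5·3 = 117
  Route 6: 9·1 + 12·3 + 8·0 + 10·2 + 13·3 + 5·1 = 109
  Route 5: 9·3 + 12·0 + 8·4 + 10·1 + 13·4 + 5·4 = 141
  Route 7: 9·0 + 12·2 + 8·3 + 10·4 + 13·1 + 5·0 = 101
  Route 2: 9·4 + 12·4 + 8·1 + 10·0 + 13·0 + 5·2 = 102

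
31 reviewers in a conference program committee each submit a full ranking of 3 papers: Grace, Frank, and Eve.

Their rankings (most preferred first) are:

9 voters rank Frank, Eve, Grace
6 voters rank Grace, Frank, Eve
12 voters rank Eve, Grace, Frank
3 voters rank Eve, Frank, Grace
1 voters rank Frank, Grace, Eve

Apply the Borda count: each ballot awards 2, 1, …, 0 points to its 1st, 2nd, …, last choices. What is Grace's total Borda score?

25

Borda scores:
  Grace: 9·0 + 6·2 + 12·1 + 3·0 + 1 = 25
  Frank: 9·2 + 6·1 + 12·0 + 3·1 + 2 = 29
  Eve: 9·1 + 6·0 + 12·2 + 3·2 + 0 = 39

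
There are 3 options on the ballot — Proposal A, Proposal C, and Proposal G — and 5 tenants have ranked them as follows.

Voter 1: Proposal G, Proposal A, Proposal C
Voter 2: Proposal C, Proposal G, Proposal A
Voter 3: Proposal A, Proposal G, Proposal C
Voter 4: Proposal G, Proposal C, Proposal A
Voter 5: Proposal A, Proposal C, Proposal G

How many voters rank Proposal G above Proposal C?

3

Ballots ranking Proposal G above Proposal C: 3.
Ballots ranking Proposal C above Proposal G: 2.
So 3 of 5 voters prefer Proposal G to Proposal C.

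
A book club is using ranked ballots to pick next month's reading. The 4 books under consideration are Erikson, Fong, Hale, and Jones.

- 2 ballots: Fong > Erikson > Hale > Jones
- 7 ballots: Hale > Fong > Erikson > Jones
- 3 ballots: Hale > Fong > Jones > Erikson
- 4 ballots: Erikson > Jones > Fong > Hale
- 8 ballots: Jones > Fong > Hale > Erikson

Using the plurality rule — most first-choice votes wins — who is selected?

Hale

First-place vote totals:
  Erikson: 4
  Fong: 2
  Hale: 10
  Jones: 8
Hale has the most first-place votes.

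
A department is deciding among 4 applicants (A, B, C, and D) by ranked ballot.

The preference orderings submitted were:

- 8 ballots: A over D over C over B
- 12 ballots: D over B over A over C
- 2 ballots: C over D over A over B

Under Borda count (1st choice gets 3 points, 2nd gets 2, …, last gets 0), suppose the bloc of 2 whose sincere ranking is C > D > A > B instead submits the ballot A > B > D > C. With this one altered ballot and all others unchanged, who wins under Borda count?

Borda totals with the altered ballot: A 42, B 28, C 8, D 54.
The winner is unchanged: still D.

D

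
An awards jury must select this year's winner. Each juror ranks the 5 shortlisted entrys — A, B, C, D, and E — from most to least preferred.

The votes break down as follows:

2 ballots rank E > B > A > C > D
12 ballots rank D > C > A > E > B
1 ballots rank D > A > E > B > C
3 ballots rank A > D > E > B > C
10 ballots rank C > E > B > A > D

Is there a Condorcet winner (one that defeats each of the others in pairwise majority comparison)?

Head-to-head results (28 voters total):
A vs B: A wins 16–12.
A vs C: C wins 22–6.
A vs D: A wins 15–13.
A vs E: A wins 16–12.
B vs C: C wins 22–6.
B vs D: D wins 16–12.
B vs E: E wins 28–0.
C vs D: D wins 16–12.
C vs E: C wins 22–6.
D vs E: D wins 16–12.
No candidate beats all others: A beats D beats C beats A, a majority cycle.

No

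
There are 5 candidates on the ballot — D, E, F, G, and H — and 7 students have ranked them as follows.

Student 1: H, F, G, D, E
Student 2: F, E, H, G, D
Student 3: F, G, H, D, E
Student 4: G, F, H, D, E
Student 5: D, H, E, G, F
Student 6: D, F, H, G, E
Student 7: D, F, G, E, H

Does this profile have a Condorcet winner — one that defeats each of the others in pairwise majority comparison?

Yes

Head-to-head results (7 voters total):
D vs E: D wins 6–1.
D vs F: F wins 4–3.
D vs G: G wins 4–3.
D vs H: H wins 4–3.
E vs F: F wins 6–1.
E vs G: G wins 5–2.
E vs H: H wins 5–2.
F vs G: F wins 5–2.
F vs H: F wins 5–2.
G vs H: H wins 4–3.
F beats each rival — D (4–3), E (6–1), G (5–2), H (5–2) — so F is the Condorcet winner.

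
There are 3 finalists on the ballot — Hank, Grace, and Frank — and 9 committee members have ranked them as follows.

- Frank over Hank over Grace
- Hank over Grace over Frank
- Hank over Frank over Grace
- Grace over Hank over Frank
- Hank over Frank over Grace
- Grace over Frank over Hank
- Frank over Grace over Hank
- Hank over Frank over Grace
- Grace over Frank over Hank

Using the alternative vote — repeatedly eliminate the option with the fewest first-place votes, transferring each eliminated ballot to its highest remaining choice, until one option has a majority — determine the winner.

Hank

Round 1: Hank 4, Grace 3, Frank 2. Frank has the fewest and is eliminated.
Round 2: Hank 5, Grace 4. Hank has a majority.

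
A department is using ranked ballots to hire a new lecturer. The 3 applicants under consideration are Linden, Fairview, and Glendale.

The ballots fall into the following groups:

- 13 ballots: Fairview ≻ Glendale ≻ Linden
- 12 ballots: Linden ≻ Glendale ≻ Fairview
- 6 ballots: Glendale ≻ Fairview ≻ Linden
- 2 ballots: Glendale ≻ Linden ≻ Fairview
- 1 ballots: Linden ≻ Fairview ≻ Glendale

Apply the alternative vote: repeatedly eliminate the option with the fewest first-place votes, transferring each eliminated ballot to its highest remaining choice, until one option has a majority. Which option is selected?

Fairview

Round 1: Linden 13, Fairview 13, Glendale 8. Glendale has the fewest and is eliminated.
Round 2: Fairview 19, Linden 15. Fairview has a majority.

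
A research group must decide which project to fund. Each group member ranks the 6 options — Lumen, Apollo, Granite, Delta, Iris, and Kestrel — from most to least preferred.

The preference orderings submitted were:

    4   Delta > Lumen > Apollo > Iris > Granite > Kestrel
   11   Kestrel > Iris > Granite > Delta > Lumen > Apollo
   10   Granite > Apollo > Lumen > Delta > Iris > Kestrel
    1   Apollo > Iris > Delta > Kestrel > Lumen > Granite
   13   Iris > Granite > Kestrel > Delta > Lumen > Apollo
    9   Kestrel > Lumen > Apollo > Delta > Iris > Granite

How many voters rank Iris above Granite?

Ballots ranking Iris above Granite: 4+11+1+13+9 = 38.
Ballots ranking Granite above Iris: 10.
So 38 of 48 voters prefer Iris to Granite.

38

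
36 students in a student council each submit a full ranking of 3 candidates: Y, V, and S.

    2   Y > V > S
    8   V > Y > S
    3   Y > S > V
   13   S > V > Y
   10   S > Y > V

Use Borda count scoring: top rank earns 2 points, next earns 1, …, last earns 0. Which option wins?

S

Borda scores:
  Y: 2·2 + 8·1 + 3·2 + 13·0 + 10·1 = 28
  V: 2·1 + 8·2 + 3·0 + 13·1 + 10·0 = 31
  S: 2·0 + 8·0 + 3·1 + 13·2 + 10·2 = 49
S has the highest total.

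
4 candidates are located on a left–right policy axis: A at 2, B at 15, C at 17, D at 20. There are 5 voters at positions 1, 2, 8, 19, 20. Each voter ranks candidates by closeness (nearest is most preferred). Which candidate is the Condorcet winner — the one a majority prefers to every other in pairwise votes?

A

With single-peaked preferences on a line, the Condorcet winner is the candidate closest to the median voter.
The median voter (position 8) is closest to A at 2.
Check: A vs D — voters closer to A: 3 of 5.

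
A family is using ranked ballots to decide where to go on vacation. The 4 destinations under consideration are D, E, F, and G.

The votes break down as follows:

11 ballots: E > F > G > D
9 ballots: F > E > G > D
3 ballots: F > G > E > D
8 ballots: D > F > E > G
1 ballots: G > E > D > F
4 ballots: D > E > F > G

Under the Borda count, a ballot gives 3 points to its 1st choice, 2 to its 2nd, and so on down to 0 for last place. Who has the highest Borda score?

Borda scores:
  D: 11·0 + 9·0 + 3·0 + 8·3 + 1 + 4·3 = 37
  E: 11·3 + 9·2 + 3·1 + 8·1 + 2 + 4·2 = 72
  F: 11·2 + 9·3 + 3·3 + 8·2 + 0 + 4·1 = 78
  G: 11·1 + 9·1 + 3·2 + 8·0 + 3 + 4·0 = 29
F has the highest total.

F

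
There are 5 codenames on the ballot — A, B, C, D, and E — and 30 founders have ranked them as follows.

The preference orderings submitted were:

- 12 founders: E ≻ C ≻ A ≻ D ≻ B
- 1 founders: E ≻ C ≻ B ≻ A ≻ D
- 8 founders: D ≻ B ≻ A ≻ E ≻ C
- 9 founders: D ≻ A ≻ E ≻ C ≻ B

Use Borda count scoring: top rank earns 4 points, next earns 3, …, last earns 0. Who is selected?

Borda scores:
  A: 12·2 + 1 + 8·2 + 9·3 = 68
  B: 12·0 + 2 + 8·3 + 9·0 = 26
  C: 12·3 + 3 + 8·0 + 9·1 = 48
  D: 12·1 + 0 + 8·4 + 9·4 = 80
  E: 12·4 + 4 + 8·1 + 9·2 = 78
D has the highest total.

D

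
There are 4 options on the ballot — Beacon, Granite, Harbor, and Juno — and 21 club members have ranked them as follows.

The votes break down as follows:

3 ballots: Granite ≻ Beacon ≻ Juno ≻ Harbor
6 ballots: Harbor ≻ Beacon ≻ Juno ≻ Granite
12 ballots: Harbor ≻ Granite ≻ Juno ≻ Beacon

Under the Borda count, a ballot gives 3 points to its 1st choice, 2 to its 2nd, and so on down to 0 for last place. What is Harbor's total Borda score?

Borda scores:
  Beacon: 3·2 + 6·2 + 12·0 = 18
  Granite: 3·3 + 6·0 + 12·2 = 33
  Harbor: 3·0 + 6·3 + 12·3 = 54
  Juno: 3·1 + 6·1 + 12·1 = 21

54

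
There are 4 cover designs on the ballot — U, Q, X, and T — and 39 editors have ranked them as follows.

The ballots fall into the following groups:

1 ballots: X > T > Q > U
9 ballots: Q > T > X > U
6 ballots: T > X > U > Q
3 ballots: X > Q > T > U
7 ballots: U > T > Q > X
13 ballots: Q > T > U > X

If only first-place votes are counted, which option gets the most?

Q

First-place vote totals:
  U: 7
  Q: 22
  X: 4
  T: 6
Q has the most first-place votes.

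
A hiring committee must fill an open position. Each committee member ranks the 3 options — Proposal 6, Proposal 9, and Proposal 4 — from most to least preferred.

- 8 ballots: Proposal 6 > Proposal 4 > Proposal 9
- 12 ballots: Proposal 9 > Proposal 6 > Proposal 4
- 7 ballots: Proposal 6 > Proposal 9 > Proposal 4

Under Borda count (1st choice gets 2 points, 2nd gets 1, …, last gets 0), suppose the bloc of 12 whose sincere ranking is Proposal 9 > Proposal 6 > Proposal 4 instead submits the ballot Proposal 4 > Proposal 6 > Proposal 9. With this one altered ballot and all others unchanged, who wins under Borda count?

Proposal 6

Borda totals with the altered ballot: Proposal 6 42, Proposal 9 7, Proposal 4 32.
The winner is unchanged: still Proposal 6.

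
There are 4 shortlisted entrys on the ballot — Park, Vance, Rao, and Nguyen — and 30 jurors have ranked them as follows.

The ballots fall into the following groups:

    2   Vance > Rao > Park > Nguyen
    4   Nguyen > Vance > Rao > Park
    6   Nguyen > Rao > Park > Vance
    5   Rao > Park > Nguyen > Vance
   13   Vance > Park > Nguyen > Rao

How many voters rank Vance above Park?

19

Ballots ranking Vance above Park: 2+4+13 = 19.
Ballots ranking Park above Vance: 6+5 = 11.
So 19 of 30 voters prefer Vance to Park.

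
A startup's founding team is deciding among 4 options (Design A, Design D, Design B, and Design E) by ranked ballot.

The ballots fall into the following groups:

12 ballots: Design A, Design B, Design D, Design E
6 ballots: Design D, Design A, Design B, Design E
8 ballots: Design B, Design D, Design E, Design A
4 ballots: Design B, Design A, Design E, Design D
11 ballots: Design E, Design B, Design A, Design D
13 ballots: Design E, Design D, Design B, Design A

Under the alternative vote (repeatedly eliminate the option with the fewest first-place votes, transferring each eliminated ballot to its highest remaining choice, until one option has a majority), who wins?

Round 1: Design E 24, Design A 12, Design B 12, Design D 6. Design D has the fewest and is eliminated.
Round 2: Design E 24, Design A 18, Design B 12. Design B has the fewest and is eliminated.
Round 3: Design E 32, Design A 22. Design E has a majority.

Design E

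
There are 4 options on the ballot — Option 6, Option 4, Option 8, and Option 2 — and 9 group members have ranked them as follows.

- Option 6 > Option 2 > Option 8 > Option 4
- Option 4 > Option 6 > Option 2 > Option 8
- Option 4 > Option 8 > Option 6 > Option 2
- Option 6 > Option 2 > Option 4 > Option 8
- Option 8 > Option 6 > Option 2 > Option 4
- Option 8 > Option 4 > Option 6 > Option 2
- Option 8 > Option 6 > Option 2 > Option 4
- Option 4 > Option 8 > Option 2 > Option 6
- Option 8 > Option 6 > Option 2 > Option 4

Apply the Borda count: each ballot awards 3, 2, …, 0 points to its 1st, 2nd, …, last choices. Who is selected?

Borda scores:
  Option 6: 3 + 2 + 1 + 3 + 2 + 1 + 2 + 0 + 2 = 16
  Option 4: 0 + 3 + 3 + 1 + 0 + 2 + 0 + 3 + 0 = 12
  Option 8: 1 + 0 + 2 + 0 + 3 + 3 + 3 + 2 + 3 = 17
  Option 2: 2 + 1 + 0 + 2 + 1 + 0 + 1 + 1 + 1 = 9
Option 8 has the highest total.

Option 8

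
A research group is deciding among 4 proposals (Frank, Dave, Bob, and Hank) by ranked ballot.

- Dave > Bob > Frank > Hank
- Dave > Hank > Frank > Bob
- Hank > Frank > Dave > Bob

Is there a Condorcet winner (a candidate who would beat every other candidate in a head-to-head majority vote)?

Head-to-head results (3 voters total):
Frank vs Dave: Dave wins 2–1.
Frank vs Bob: Frank wins 2–1.
Frank vs Hank: Hank wins 2–1.
Dave vs Bob: Dave wins 3–0.
Dave vs Hank: Dave wins 2–1.
Bob vs Hank: Hank wins 2–1.
Dave beats each rival — Frank (2–1), Bob (3–0), Hank (2–1) — so Dave is the Condorcet winner.

Yes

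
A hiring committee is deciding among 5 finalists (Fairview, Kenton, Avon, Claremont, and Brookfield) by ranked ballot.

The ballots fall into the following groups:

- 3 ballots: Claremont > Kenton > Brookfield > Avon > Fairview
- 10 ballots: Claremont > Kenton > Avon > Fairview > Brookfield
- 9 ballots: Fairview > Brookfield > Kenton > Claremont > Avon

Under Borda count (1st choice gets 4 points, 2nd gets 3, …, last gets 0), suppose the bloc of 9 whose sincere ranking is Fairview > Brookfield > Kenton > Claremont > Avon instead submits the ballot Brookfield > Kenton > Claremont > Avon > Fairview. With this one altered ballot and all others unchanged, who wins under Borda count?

Claremont

Borda totals with the altered ballot: Fairview 10, Kenton 66, Avon 32, Claremont 70, Brookfield 42.
The winner is unchanged: still Claremont.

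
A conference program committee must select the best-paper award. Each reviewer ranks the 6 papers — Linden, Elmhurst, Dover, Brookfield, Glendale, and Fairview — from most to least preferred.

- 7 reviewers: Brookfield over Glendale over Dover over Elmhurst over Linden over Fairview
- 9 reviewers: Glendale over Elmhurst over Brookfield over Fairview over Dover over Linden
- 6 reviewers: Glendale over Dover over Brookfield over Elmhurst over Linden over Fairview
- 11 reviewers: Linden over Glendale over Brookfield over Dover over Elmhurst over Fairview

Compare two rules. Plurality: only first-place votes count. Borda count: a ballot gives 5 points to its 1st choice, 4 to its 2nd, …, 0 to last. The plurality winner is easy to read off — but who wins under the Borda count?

Plurality first-place counts: Linden 11, Elmhurst 0, Dover 0, Brookfield 7, Glendale 15, Fairview 0 → Glendale.
Borda totals: Linden 68, Elmhurst 73, Dover 76, Brookfield 113, Glendale 147, Fairview 18 → Glendale.

Glendale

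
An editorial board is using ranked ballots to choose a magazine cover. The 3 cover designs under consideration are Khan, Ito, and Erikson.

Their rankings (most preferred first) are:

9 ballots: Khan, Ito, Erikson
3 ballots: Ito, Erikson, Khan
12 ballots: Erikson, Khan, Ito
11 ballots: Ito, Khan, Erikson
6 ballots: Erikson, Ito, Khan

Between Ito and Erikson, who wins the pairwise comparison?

Ballots ranking Ito above Erikson: 9+3+11 = 23.
Ballots ranking Erikson above Ito: 12+6 = 18.
Ito wins the head-to-head, 23–18.

Ito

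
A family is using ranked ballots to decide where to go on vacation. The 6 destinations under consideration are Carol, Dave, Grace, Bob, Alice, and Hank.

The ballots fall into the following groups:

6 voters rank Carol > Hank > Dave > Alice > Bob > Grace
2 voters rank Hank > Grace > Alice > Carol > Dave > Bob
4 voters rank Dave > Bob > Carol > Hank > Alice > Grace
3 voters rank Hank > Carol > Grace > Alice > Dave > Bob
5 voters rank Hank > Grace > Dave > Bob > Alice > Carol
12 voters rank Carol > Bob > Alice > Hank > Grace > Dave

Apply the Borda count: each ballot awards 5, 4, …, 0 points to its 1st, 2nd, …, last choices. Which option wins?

Borda scores:
  Carol: 6·5 + 2·2 + 4·3 + 3·4 + 5·0 + 12·5 = 118
  Dave: 6·3 + 2·1 + 4·5 + 3·1 + 5·3 + 12·0 = 58
  Grace: 6·0 + 2·4 + 4·0 + 3·3 + 5·4 + 12·1 = 49
  Bob: 6·1 + 2·0 + 4·4 + 3·0 + 5·2 + 12·4 = 80
  Alice: 6·2 + 2·3 + 4·1 + 3·2 + 5·1 + 12·3 = 69
  Hank: 6·4 + 2·5 + 4·2 + 3·5 + 5·5 + 12·2 = 106
Carol has the highest total.

Carol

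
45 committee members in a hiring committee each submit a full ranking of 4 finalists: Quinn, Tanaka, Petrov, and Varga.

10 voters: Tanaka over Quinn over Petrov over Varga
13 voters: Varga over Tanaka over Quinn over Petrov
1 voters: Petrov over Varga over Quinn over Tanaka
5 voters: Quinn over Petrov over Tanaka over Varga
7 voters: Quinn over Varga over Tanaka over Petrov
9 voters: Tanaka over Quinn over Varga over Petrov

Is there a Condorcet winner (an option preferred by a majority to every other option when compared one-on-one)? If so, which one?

Head-to-head results (45 voters total):
Quinn vs Tanaka: Tanaka wins 32–13.
Quinn vs Petrov: Quinn wins 44–1.
Quinn vs Varga: Quinn wins 31–14.
Tanaka vs Petrov: Tanaka wins 39–6.
Tanaka vs Varga: Tanaka wins 24–21.
Petrov vs Varga: Varga wins 29–16.
Tanaka beats each rival — Quinn (32–13), Petrov (39–6), Varga (24–21) — so Tanaka is the Condorcet winner.

Tanaka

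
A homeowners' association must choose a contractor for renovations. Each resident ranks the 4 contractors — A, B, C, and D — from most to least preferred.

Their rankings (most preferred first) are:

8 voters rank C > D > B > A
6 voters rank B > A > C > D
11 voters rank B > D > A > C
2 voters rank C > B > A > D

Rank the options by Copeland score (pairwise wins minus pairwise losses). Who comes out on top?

Pairwise results:
  A vs B: B wins 27–0.
  A vs C: A wins 17–10.
  A vs D: D wins 19–8.
  B vs C: B wins 17–10.
  B vs D: B wins 19–8.
  C vs D: C wins 16–11.
Copeland scores (wins − losses):
  A: 1 − 2 = -1
  B: 3 − 0 = 3
  C: 1 − 2 = -1
  D: 1 − 2 = -1
B has the best Copeland score.

B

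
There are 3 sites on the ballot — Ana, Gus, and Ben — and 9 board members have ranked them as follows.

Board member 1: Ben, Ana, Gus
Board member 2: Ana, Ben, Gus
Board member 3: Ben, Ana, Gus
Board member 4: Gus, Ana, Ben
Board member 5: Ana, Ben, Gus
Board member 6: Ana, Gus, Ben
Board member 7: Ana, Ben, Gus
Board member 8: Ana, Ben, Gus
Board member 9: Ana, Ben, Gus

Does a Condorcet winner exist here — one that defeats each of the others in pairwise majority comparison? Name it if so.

Head-to-head results (9 voters total):
Ana vs Gus: Ana wins 8–1.
Ana vs Ben: Ana wins 7–2.
Gus vs Ben: Ben wins 7–2.
Ana beats each rival — Gus (8–1), Ben (7–2) — so Ana is the Condorcet winner.

Ana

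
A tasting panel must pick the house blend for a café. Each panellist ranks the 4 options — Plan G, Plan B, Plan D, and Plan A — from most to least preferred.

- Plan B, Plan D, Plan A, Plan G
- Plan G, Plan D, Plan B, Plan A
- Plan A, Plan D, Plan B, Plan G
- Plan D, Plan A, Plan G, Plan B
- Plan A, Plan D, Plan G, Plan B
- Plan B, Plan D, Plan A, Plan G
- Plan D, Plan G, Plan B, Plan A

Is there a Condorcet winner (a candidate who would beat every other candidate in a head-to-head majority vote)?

Yes

Head-to-head results (7 voters total):
Plan G vs Plan B: Plan G wins 4–3.
Plan G vs Plan D: Plan D wins 6–1.
Plan G vs Plan A: Plan A wins 5–2.
Plan B vs Plan D: Plan D wins 5–2.
Plan B vs Plan A: Plan B wins 4–3.
Plan D vs Plan A: Plan D wins 5–2.
Plan D beats each rival — Plan G (6–1), Plan B (5–2), Plan A (5–2) — so Plan D is the Condorcet winner.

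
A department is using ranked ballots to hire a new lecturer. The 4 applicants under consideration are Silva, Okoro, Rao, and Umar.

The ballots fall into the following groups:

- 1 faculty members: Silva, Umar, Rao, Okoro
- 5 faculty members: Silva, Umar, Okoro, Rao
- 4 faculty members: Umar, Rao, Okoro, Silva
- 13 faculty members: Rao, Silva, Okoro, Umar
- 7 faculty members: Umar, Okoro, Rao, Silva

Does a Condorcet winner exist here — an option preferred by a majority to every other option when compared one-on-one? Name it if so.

None — there is no Condorcet winner

Head-to-head results (30 voters total):
Silva vs Okoro: Silva wins 19–11.
Silva vs Rao: Rao wins 24–6.
Silva vs Umar: Silva wins 19–11.
Okoro vs Rao: Rao wins 18–12.
Okoro vs Umar: Umar wins 17–13.
Rao vs Umar: Umar wins 17–13.
No candidate beats all others: Silva beats Umar beats Rao beats Silva, a majority cycle.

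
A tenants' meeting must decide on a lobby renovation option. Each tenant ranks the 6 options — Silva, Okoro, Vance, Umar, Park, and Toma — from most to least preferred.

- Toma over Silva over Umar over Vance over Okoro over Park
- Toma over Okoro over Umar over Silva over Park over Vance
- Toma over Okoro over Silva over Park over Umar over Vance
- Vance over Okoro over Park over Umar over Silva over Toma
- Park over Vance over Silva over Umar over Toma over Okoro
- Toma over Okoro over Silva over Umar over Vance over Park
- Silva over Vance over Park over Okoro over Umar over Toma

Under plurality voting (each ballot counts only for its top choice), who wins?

First-place vote totals:
  Silva: 1
  Okoro: 0
  Vance: 1
  Umar: 0
  Park: 1
  Toma: 4
Toma has the most first-place votes.

Toma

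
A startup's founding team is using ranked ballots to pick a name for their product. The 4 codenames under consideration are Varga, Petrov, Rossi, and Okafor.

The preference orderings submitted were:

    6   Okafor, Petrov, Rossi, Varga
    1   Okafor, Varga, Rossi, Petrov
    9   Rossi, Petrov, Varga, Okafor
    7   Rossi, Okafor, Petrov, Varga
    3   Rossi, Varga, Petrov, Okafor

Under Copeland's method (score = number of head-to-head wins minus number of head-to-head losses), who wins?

Rossi

Pairwise results:
  Varga vs Petrov: Petrov wins 22–4.
  Varga vs Rossi: Rossi wins 25–1.
  Varga vs Okafor: Okafor wins 14–12.
  Petrov vs Rossi: Rossi wins 20–6.
  Petrov vs Okafor: Okafor wins 14–12.
  Rossi vs Okafor: Rossi wins 19–7.
Copeland scores (wins − losses):
  Varga: 0 − 3 = -3
  Petrov: 1 − 2 = -1
  Rossi: 3 − 0 = 3
  Okafor: 2 − 1 = 1
Rossi has the best Copeland score.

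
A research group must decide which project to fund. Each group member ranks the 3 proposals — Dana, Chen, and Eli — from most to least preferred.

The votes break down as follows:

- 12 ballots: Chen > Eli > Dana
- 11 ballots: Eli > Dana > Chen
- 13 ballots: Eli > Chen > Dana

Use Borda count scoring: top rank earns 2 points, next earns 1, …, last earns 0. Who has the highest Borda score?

Borda scores:
  Dana: 12·0 + 11·1 + 13·0 = 11
  Chen: 12·2 + 11·0 + 13·1 = 37
  Eli: 12·1 + 11·2 + 13·2 = 60
Eli has the highest total.

Eli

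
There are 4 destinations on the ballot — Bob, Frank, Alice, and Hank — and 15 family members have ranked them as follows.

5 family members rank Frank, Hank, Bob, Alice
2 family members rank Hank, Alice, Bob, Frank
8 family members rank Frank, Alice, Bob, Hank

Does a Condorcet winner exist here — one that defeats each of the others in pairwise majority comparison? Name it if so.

Head-to-head results (15 voters total):
Bob vs Frank: Frank wins 13–2.
Bob vs Alice: Alice wins 10–5.
Bob vs Hank: Bob wins 8–7.
Frank vs Alice: Frank wins 13–2.
Frank vs Hank: Frank wins 13–2.
Alice vs Hank: Alice wins 8–7.
Frank beats each rival — Bob (13–2), Alice (13–2), Hank (13–2) — so Frank is the Condorcet winner.

Frank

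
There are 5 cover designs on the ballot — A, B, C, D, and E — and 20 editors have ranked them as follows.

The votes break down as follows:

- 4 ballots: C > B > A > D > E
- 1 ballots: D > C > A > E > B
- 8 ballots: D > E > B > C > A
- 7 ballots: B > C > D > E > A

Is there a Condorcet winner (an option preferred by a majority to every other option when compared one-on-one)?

Yes

Head-to-head results (20 voters total):
A vs B: B wins 19–1.
A vs C: C wins 20–0.
A vs D: D wins 16–4.
A vs E: E wins 15–5.
B vs C: B wins 15–5.
B vs D: B wins 11–9.
B vs E: B wins 11–9.
C vs D: C wins 11–9.
C vs E: C wins 12–8.
D vs E: D wins 20–0.
B beats each rival — A (19–1), C (15–5), D (11–9), E (11–9) — so B is the Condorcet winner.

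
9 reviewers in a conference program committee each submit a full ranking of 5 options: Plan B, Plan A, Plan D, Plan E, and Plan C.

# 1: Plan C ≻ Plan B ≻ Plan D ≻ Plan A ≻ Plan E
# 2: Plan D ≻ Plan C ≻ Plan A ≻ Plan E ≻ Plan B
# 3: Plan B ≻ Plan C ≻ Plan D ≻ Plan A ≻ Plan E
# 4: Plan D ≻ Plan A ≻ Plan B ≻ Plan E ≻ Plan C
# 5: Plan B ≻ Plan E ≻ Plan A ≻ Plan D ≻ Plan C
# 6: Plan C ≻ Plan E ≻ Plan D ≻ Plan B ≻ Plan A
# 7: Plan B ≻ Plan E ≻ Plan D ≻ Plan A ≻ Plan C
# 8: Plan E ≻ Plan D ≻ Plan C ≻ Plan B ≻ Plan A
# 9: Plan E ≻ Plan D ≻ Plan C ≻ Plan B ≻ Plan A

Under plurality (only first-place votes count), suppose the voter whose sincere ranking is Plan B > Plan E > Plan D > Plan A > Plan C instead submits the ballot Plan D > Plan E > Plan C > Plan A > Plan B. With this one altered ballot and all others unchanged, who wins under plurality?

Plan D

First-place totals with the altered ballot: Plan B 2, Plan A 0, Plan D 3, Plan E 2, Plan C 2.
The switch changes the winner from Plan B to Plan D.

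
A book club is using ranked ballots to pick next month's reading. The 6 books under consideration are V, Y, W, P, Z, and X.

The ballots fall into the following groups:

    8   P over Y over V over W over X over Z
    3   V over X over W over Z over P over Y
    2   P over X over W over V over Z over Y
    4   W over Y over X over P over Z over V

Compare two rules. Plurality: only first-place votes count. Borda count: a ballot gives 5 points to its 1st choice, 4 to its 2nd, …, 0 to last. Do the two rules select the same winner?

Plurality first-place counts: V 3, Y 0, W 4, P 10, Z 0, X 0 → P.
Borda totals: V 43, Y 48, W 51, P 61, Z 12, X 40 → P.
The two rules agree on P.

Yes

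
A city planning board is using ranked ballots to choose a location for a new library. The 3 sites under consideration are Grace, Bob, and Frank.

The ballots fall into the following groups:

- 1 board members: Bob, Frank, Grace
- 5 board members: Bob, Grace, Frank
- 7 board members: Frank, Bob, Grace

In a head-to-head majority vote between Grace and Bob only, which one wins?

Bob

Ballots ranking Grace above Bob: 0.
Ballots ranking Bob above Grace: 1+5+7 = 13.
Bob wins the head-to-head, 13–0.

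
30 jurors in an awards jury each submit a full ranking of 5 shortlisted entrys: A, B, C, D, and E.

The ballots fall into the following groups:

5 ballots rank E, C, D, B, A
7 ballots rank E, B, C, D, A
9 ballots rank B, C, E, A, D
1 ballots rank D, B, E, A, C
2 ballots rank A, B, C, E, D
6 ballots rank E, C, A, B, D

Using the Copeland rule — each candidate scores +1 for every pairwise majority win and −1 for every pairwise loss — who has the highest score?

E

Pairwise results:
  A vs B: B wins 22–8.
  A vs C: C wins 27–3.
  A vs D: A wins 17–13.
  A vs E: E wins 28–2.
  B vs C: B wins 19–11.
  B vs D: B wins 24–6.
  B vs E: E wins 18–12.
  C vs D: C wins 29–1.
  C vs E: E wins 19–11.
  D vs E: E wins 29–1.
Copeland scores (wins − losses):
  A: 1 − 3 = -2
  B: 3 − 1 = 2
  C: 2 − 2 = 0
  D: 0 − 4 = -4
  E: 4 − 0 = 4
E has the best Copeland score.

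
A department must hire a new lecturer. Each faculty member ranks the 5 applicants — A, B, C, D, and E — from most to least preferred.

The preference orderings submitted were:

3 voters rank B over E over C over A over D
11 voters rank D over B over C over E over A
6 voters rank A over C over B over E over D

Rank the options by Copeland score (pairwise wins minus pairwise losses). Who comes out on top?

D

Pairwise results:
  A vs B: B wins 14–6.
  A vs C: C wins 14–6.
  A vs D: D wins 11–9.
  A vs E: E wins 14–6.
  B vs C: B wins 14–6.
  B vs D: D wins 11–9.
  B vs E: B wins 20–0.
  C vs D: D wins 11–9.
  C vs E: C wins 17–3.
  D vs E: D wins 11–9.
Copeland scores (wins − losses):
  A: 0 − 4 = -4
  B: 3 − 1 = 2
  C: 2 − 2 = 0
  D: 4 − 0 = 4
  E: 1 − 3 = -2
D has the best Copeland score.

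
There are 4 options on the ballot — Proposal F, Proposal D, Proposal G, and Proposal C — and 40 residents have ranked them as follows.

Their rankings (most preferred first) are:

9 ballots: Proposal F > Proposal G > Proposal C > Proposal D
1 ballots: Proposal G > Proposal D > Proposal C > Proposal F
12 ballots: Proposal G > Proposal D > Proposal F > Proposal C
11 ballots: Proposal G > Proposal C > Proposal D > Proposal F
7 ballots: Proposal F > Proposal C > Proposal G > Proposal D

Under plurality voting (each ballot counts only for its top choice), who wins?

Proposal G

First-place vote totals:
  Proposal F: 16
  Proposal D: 0
  Proposal G: 24
  Proposal C: 0
Proposal G has the most first-place votes.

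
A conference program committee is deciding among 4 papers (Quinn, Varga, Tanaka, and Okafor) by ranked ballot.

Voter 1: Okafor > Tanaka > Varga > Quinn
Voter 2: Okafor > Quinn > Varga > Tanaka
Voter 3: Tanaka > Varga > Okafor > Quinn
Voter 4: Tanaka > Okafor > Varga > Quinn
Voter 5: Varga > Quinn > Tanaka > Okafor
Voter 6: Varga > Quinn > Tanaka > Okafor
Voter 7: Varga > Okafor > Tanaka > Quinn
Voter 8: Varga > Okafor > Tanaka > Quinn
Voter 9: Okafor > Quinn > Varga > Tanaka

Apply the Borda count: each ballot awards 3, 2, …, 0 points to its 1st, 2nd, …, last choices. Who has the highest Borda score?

Varga

Borda scores:
  Quinn: 0 + 2 + 0 + 0 + 2 + 2 + 0 + 0 + 2 = 8
  Varga: 1 + 1 + 2 + 1 + 3 + 3 + 3 + 3 + 1 = 18
  Tanaka: 2 + 0 + 3 + 3 + 1 + 1 + 1 + 1 + 0 = 12
  Okafor: 3 + 3 + 1 + 2 + 0 + 0 + 2 + 2 + 3 = 16
Varga has the highest total.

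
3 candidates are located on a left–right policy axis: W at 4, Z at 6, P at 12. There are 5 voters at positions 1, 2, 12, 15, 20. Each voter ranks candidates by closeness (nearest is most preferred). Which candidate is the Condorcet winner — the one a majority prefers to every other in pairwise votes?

P

With single-peaked preferences on a line, the Condorcet winner is the candidate closest to the median voter.
The median voter (position 12) is closest to P at 12.
Check: P vs Z — voters closer to P: 3 of 5.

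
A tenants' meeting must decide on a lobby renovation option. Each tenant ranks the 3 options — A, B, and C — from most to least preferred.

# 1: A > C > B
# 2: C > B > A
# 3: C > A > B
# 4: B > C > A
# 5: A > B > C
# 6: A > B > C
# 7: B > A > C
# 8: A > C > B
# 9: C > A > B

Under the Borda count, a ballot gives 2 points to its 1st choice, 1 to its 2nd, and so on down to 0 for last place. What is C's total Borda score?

Borda scores:
  A: 2 + 0 + 1 + 0 + 2 + 2 + 1 + 2 + 1 = 11
  B: 0 + 1 + 0 + 2 + 1 + 1 + 2 + 0 + 0 = 7
  C: 1 + 2 + 2 + 1 + 0 + 0 + 0 + 1 + 2 = 9

9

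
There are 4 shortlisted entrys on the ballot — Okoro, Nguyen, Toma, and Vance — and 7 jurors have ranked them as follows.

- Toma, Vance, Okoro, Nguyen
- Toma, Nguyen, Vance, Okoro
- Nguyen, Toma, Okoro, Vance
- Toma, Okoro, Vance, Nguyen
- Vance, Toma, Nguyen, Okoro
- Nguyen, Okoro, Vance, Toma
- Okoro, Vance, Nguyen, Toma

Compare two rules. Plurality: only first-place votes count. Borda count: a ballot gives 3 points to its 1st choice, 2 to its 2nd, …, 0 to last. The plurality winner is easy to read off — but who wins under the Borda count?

Toma

Plurality first-place counts: Okoro 1, Nguyen 2, Toma 3, Vance 1 → Toma.
Borda totals: Okoro 9, Nguyen 10, Toma 13, Vance 10 → Toma.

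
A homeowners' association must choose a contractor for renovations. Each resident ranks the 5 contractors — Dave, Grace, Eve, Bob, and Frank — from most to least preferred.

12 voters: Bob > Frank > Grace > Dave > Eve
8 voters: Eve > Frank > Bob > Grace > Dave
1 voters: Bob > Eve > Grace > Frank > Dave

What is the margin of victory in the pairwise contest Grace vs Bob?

Ballots ranking Grace above Bob: 0.
Ballots ranking Bob above Grace: 12+8+1 = 21.
Bob wins 21–0, a margin of 21.

21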